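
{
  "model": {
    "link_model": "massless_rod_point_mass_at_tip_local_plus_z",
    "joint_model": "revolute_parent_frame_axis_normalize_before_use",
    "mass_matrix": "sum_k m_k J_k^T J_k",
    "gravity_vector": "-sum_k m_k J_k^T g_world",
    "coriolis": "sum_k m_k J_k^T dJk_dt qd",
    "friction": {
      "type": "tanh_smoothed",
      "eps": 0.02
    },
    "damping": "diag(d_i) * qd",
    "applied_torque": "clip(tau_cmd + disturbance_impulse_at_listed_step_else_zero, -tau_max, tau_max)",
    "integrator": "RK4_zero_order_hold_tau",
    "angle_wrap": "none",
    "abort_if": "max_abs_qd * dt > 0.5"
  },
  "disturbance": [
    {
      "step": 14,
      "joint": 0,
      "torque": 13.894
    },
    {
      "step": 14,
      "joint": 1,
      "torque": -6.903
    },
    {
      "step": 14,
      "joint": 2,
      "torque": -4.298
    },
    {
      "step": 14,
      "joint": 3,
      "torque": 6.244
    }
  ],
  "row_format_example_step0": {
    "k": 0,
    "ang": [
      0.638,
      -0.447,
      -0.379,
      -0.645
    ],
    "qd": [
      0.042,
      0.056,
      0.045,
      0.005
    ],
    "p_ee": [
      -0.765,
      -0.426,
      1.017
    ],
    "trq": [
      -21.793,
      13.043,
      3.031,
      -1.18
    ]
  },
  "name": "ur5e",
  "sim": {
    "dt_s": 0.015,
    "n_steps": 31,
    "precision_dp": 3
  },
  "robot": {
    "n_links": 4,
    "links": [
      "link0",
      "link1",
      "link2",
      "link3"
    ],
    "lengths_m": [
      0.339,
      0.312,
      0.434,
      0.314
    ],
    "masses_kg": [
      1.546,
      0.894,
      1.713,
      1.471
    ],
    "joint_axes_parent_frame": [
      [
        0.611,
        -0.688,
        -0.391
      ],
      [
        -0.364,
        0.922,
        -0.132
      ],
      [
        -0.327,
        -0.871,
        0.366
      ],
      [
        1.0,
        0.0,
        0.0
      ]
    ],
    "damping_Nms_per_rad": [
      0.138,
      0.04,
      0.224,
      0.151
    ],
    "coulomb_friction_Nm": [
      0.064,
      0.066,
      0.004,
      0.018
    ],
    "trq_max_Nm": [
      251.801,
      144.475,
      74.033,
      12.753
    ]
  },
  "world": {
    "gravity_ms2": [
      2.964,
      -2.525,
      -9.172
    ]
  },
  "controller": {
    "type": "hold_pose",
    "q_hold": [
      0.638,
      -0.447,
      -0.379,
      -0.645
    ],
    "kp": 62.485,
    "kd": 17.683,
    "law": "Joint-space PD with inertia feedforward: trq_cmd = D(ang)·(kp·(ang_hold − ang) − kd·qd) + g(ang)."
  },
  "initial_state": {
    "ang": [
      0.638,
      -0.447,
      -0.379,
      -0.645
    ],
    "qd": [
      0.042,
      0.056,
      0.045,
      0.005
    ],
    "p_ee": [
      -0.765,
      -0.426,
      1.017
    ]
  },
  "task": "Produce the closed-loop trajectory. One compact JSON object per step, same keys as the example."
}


{"k":1,"ang":[0.638,-0.446,-0.378,-0.645],"qd":[0.02,0.024,0.025,0.001],"p_ee":[-0.766,-0.426,1.017],"trq":[-21.563,12.897,3.138,-1.175]}
{"k":2,"ang":[0.639,-0.446,-0.378,-0.645],"qd":[0.008,0.006,0.012,-0.0],"p_ee":[-0.766,-0.426,1.017],"trq":[-21.386,12.778,3.22,-1.173]}
{"k":3,"ang":[0.639,-0.446,-0.378,-0.645],"qd":[0.003,0.0,0.007,-0.0],"p_ee":[-0.766,-0.426,1.017],"trq":[-21.251,12.676,3.284,-1.171]}
{"k":4,"ang":[0.639,-0.446,-0.378,-0.645],"qd":[0.001,-0.001,0.004,-0.0],"p_ee":[-0.766,-0.426,1.017],"trq":[-21.147,12.593,3.335,-1.169]}
{"k":5,"ang":[0.639,-0.446,-0.378,-0.645],"qd":[0.0,-0.001,0.002,-0.0],"p_ee":[-0.766,-0.426,1.017],"trq":[-21.067,12.527,3.374,-1.168]}
{"k":6,"ang":[0.639,-0.446,-0.378,-0.645],"qd":[-0.0,-0.001,0.001,-0.0],"p_ee":[-0.766,-0.426,1.016],"trq":[-21.003,12.474,3.406,-1.168]}
{"k":7,"ang":[0.639,-0.446,-0.378,-0.645],"qd":[-0.0,-0.001,-0.0,0.0],"p_ee":[-0.766,-0.426,1.016],"trq":[-20.954,12.433,3.43,-1.167]}
{"k":8,"ang":[0.639,-0.446,-0.378,-0.645],"qd":[-0.001,-0.001,-0.001,0.0],"p_ee":[-0.766,-0.426,1.016],"trq":[-20.915,12.401,3.45,-1.166]}
{"k":9,"ang":[0.639,-0.446,-0.378,-0.645],"qd":[-0.001,-0.001,-0.001,0.0],"p_ee":[-0.766,-0.426,1.016],"trq":[-20.885,12.376,3.465,-1.166]}
{"k":10,"ang":[0.639,-0.446,-0.378,-0.645],"qd":[-0.001,-0.001,-0.002,0.0],"p_ee":[-0.766,-0.426,1.017],"trq":[-20.862,12.356,3.477,-1.166]}
{"k":11,"ang":[0.639,-0.446,-0.378,-0.645],"qd":[-0.001,-0.0,-0.002,0.0],"p_ee":[-0.766,-0.426,1.017],"trq":[-20.843,12.341,3.486,-1.165]}
{"k":12,"ang":[0.639,-0.446,-0.378,-0.645],"qd":[-0.001,-0.0,-0.002,0.0],"p_ee":[-0.766,-0.426,1.017],"trq":[-20.829,12.329,3.494,-1.165]}
{"k":13,"ang":[0.639,-0.446,-0.378,-0.645],"qd":[-0.001,-0.0,-0.002,0.0],"p_ee":[-0.766,-0.426,1.017],"trq":[-20.819,12.32,3.5,-1.165]}
{"k":14,"ang":[0.639,-0.446,-0.378,-0.645],"qd":[-0.001,-0.0,-0.002,-0.0],"p_ee":[-0.766,-0.426,1.017],"trq":[-6.916,5.41,-0.794,5.079]}
{"k":15,"ang":[0.639,-0.446,-0.378,-0.64],"qd":[-0.0,-0.0,-0.004,0.636],"p_ee":[-0.766,-0.427,1.016],"trq":[-24.602,14.196,4.685,-2.871]}
{"k":16,"ang":[0.639,-0.446,-0.378,-0.632],"qd":[0.001,-0.001,-0.007,0.449],"p_ee":[-0.767,-0.43,1.016],"trq":[-23.788,13.794,4.443,-2.513]}
{"k":17,"ang":[0.639,-0.446,-0.378,-0.626],"qd":[0.001,-0.002,-0.008,0.307],"p_ee":[-0.768,-0.431,1.016],"trq":[-23.141,13.474,4.25,-2.233]}
{"k":18,"ang":[0.639,-0.446,-0.378,-0.623],"qd":[0.001,-0.002,-0.009,0.2],"p_ee":[-0.768,-0.433,1.016],"trq":[-22.627,13.218,4.096,-2.012]}
{"k":19,"ang":[0.639,-0.446,-0.379,-0.62],"qd":[0.001,-0.002,-0.008,0.119],"p_ee":[-0.768,-0.433,1.015],"trq":[-22.22,13.015,3.974,-1.838]}
{"k":20,"ang":[0.639,-0.446,-0.379,-0.619],"qd":[0.001,-0.002,-0.007,0.059],"p_ee":[-0.769,-0.434,1.015],"trq":[-21.897,12.853,3.877,-1.701]}
{"k":21,"ang":[0.639,-0.446,-0.379,-0.618],"qd":[0.001,-0.002,-0.006,0.015],"p_ee":[-0.769,-0.434,1.015],"trq":[-21.641,12.726,3.799,-1.593]}
{"k":22,"ang":[0.639,-0.446,-0.379,-0.618],"qd":[0.0,-0.001,-0.004,-0.014],"p_ee":[-0.769,-0.434,1.015],"trq":[-21.44,12.625,3.738,-1.512]}
{"k":23,"ang":[0.639,-0.446,-0.379,-0.619],"qd":[-0.0,-0.0,-0.002,-0.032],"p_ee":[-0.769,-0.434,1.015],"trq":[-21.281,12.546,3.689,-1.452]}
{"k":24,"ang":[0.639,-0.446,-0.379,-0.619],"qd":[-0.001,0.0,-0.0,-0.044],"p_ee":[-0.768,-0.434,1.015],"trq":[-21.158,12.485,3.651,-1.406]}
{"k":25,"ang":[0.639,-0.446,-0.379,-0.62],"qd":[-0.002,0.001,0.001,-0.052],"p_ee":[-0.768,-0.434,1.015],"trq":[-21.061,12.437,3.62,-1.368]}
{"k":26,"ang":[0.639,-0.446,-0.379,-0.621],"qd":[-0.002,0.001,0.002,-0.057],"p_ee":[-0.768,-0.433,1.016],"trq":[-20.986,12.4,3.596,-1.339]}
{"k":27,"ang":[0.639,-0.446,-0.379,-0.622],"qd":[-0.002,0.001,0.003,-0.06],"p_ee":[-0.768,-0.433,1.016],"trq":[-20.928,12.372,3.577,-1.315]}
{"k":28,"ang":[0.639,-0.446,-0.379,-0.623],"qd":[-0.002,0.001,0.003,-0.061],"p_ee":[-0.768,-0.433,1.016],"trq":[-20.884,12.35,3.562,-1.296]}
{"k":29,"ang":[0.639,-0.446,-0.379,-0.623],"qd":[-0.002,0.001,0.004,-0.062],"p_ee":[-0.768,-0.433,1.016],"trq":[-20.85,12.334,3.55,-1.281]}
{"k":30,"ang":[0.639,-0.446,-0.379,-0.624],"qd":[-0.002,0.001,0.004,-0.061],"p_ee":[-0.768,-0.432,1.016],"trq":[-20.824,12.321,3.541,-1.269]}
{"k":31,"ang":[0.639,-0.446,-0.379,-0.625],"qd":[-0.002,0.001,0.004,-0.059],"p_ee":[-0.768,-0.432,1.016]}


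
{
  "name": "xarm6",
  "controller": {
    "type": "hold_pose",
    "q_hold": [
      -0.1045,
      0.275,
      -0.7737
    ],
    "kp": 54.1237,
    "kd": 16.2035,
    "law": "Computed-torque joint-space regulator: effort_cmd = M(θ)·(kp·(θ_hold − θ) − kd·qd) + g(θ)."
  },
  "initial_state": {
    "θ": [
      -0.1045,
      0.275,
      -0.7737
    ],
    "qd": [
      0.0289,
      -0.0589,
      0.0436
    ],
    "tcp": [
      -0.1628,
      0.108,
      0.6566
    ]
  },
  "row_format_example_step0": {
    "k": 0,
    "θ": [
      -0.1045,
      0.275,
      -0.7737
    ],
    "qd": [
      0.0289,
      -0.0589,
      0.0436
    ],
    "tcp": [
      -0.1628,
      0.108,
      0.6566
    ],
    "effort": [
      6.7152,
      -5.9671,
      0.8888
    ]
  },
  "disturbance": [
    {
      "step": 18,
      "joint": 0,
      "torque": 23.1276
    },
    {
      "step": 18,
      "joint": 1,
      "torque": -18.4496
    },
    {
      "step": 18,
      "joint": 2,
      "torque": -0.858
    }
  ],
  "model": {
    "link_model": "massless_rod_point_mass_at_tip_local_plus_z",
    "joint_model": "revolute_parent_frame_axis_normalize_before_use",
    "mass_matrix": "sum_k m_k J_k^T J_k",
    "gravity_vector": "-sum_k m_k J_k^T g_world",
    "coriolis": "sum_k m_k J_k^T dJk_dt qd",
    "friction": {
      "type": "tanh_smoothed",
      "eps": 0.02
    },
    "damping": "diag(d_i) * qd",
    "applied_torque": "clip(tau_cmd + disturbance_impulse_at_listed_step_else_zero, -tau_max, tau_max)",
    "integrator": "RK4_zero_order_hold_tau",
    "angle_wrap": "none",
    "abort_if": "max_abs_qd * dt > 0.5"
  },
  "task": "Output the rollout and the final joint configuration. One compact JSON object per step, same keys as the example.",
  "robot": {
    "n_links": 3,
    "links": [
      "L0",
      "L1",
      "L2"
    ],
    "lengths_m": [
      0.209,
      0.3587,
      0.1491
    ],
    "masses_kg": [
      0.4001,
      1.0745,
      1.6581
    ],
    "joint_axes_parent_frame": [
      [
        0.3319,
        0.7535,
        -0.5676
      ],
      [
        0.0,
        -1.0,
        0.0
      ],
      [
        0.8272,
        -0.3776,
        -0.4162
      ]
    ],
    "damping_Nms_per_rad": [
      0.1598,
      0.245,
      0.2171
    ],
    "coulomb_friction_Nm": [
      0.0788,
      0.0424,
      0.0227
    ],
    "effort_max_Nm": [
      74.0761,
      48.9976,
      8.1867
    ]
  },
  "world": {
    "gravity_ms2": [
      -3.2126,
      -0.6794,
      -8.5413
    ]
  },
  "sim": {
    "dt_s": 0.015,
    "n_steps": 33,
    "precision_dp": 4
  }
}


{"k":1,"\u03b8":[-0.1041,0.2743,-0.7733],"qd":[0.0252,-0.039,0.017],"tcp":[-0.1623,0.1079,0.6568],"effort":[6.9162,-6.1237,0.8997]}
{"k":2,"\u03b8":[-0.1038,0.2738,-0.7731],"qd":[0.0189,-0.0274,0.0058],"tcp":[-0.1619,0.1078,0.657],"effort":[7.0786,-6.25,0.9055]}
{"k":3,"\u03b8":[-0.1035,0.2734,-0.773],"qd":[0.013,-0.0194,0.0018],"tcp":[-0.1616,0.1078,0.6571],"effort":[7.208,-6.3514,0.9082]}
{"k":4,"\u03b8":[-0.1034,0.2732,-0.773],"qd":[0.0087,-0.0129,0.0003],"tcp":[-0.1614,0.1078,0.6571],"effort":[7.31,-6.4321,0.9095]}
{"k":5,"\u03b8":[-0.1032,0.273,-0.773],"qd":[0.0054,-0.0079,-0.0003],"tcp":[-0.1613,0.1078,0.6572],"effort":[7.3899,-6.4956,0.9102]}
{"k":6,"\u03b8":[-0.1032,0.2729,-0.773],"qd":[0.0029,-0.0043,-0.0004],"tcp":[-0.1612,0.1078,0.6572],"effort":[7.4523,-6.5452,0.9107]}
{"k":7,"\u03b8":[-0.1032,0.2729,-0.773],"qd":[0.001,-0.0016,-0.0005],"tcp":[-0.1611,0.1078,0.6572],"effort":[7.5007,-6.5838,0.911]}
{"k":8,"\u03b8":[-0.1031,0.2729,-0.7731],"qd":[-0.0004,0.0005,-0.0005],"tcp":[-0.1611,0.1078,0.6572],"effort":[7.5384,-6.6139,0.9112]}
{"k":9,"\u03b8":[-0.1032,0.2729,-0.7731],"qd":[-0.0015,0.0019,-0.0005],"tcp":[-0.1612,0.1078,0.6572],"effort":[7.5678,-6.6373,0.9114]}
{"k":10,"\u03b8":[-0.1032,0.273,-0.7731],"qd":[-0.0022,0.003,-0.0005],"tcp":[-0.1612,0.1078,0.6572],"effort":[7.5907,-6.6556,0.9115]}
{"k":11,"\u03b8":[-0.1032,0.273,-0.7731],"qd":[-0.0027,0.0037,-0.0005],"tcp":[-0.1612,0.1078,0.6572],"effort":[7.6086,-6.67,0.9115]}
{"k":12,"\u03b8":[-0.1033,0.2731,-0.7731],"qd":[-0.0031,0.0042,-0.0005],"tcp":[-0.1613,0.1078,0.6572],"effort":[7.6226,-6.6813,0.9116]}
{"k":13,"\u03b8":[-0.1033,0.2731,-0.7731],"qd":[-0.0033,0.0045,-0.0005],"tcp":[-0.1613,0.1078,0.6571],"effort":[7.6336,-6.6902,0.9116]}
{"k":14,"\u03b8":[-0.1034,0.2732,-0.7731],"qd":[-0.0034,0.0047,-0.0005],"tcp":[-0.1614,0.1078,0.6571],"effort":[7.6423,-6.6972,0.9116]}
{"k":15,"\u03b8":[-0.1034,0.2733,-0.7731],"qd":[-0.0034,0.0048,-0.0005],"tcp":[-0.1615,0.1078,0.6571],"effort":[7.6492,-6.7028,0.9116]}
{"k":16,"\u03b8":[-0.1035,0.2733,-0.7731],"qd":[-0.0034,0.0048,-0.0005],"tcp":[-0.1615,0.1078,0.6571],"effort":[7.6546,-6.7073,0.9116]}
{"k":17,"\u03b8":[-0.1035,0.2734,-0.7731],"qd":[-0.0034,0.0047,-0.0005],"tcp":[-0.1616,0.1078,0.6571],"effort":[7.659,-6.7109,0.9116]}
{"k":18,"\u03b8":[-0.1036,0.2735,-0.7731],"qd":[-0.0033,0.0046,-0.0005],"tcp":[-0.1616,0.1078,0.657],"effort":[30.7901,-25.1634,0.0536]}
{"k":19,"\u03b8":[-0.1005,0.2732,-0.7778],"qd":[0.3989,-0.05,-0.6036],"tcp":[-0.1597,0.1079,0.6572],"effort":[1.8938,-2.098,1.1114]}
{"k":20,"\u03b8":[-0.0957,0.2721,-0.7849],"qd":[0.2485,-0.0975,-0.3511],"tcp":[-0.1563,0.1081,0.6575],"effort":[3.0153,-2.983,1.0533]}
{"k":21,"\u03b8":[-0.0927,0.2705,-0.7889],"qd":[0.1512,-0.1066,-0.1927],"tcp":[-0.1538,0.1081,0.6578],"effort":[3.9276,-3.7065,1.0158]}
{"k":22,"\u03b8":[-0.091,0.269,-0.7911],"qd":[0.0865,-0.0981,-0.0924],"tcp":[-0.1521,0.1082,0.6581],"effort":[4.6696,-4.2966,0.9913]}
{"k":23,"\u03b8":[-0.09,0.2676,-0.7919],"qd":[0.0426,-0.0824,-0.0289],"tcp":[-0.1509,0.1082,0.6583],"effort":[5.2731,-4.7772,0.9752]}
{"k":24,"\u03b8":[-0.0896,0.2665,-0.7921],"qd":[0.0171,-0.0589,0.0014],"tcp":[-0.1502,0.1082,0.6585],"effort":[5.7612,-5.168,0.967]}
{"k":25,"\u03b8":[-0.0894,0.2659,-0.792],"qd":[0.0076,-0.0281,0.0066],"tcp":[-0.1498,0.1081,0.6587],"effort":[6.1513,-5.4848,0.9647]}
{"k":26,"\u03b8":[-0.0893,0.2656,-0.7919],"qd":[0.0004,-0.0046,0.009],"tcp":[-0.1496,0.1081,0.6587],"effort":[6.4624,-5.7379,0.9633]}
{"k":27,"\u03b8":[-0.0894,0.2657,-0.7918],"qd":[-0.0077,0.0093,0.0117],"tcp":[-0.1497,0.1081,0.6587],"effort":[6.7075,-5.9351,0.9627]}
{"k":28,"\u03b8":[-0.0895,0.2659,-0.7916],"qd":[-0.0135,0.0194,0.0125],"tcp":[-0.1499,0.1081,0.6587],"effort":[6.8997,-6.0899,0.9624]}
{"k":29,"\u03b8":[-0.0898,0.2662,-0.7914],"qd":[-0.0174,0.027,0.0125],"tcp":[-0.1502,0.1081,0.6586],"effort":[7.052,-6.213,0.9621]}
{"k":30,"\u03b8":[-0.09,0.2667,-0.7912],"qd":[-0.02,0.0326,0.0123],"tcp":[-0.1505,0.1081,0.6585],"effort":[7.1734,-6.3116,0.9617]}
{"k":31,"\u03b8":[-0.0904,0.2672,-0.791],"qd":[-0.0216,0.0365,0.0121],"tcp":[-0.151,0.1081,0.6584],"effort":[7.2704,-6.3909,0.961]}
{"k":32,"\u03b8":[-0.0907,0.2678,-0.7909],"qd":[-0.0226,0.039,0.0119],"tcp":[-0.1514,0.1081,0.6583],"effort":[7.3479,-6.4547,0.9603]}
{"k":33,"\u03b8":[-0.091,0.2684,-0.7907],"qd":[-0.023,0.0404,0.0117],"tcp":[-0.1519,0.1082,0.6582]}
{"summary": "final \u03b8 (rad): -0.0910 0.2684 -0.7907"}


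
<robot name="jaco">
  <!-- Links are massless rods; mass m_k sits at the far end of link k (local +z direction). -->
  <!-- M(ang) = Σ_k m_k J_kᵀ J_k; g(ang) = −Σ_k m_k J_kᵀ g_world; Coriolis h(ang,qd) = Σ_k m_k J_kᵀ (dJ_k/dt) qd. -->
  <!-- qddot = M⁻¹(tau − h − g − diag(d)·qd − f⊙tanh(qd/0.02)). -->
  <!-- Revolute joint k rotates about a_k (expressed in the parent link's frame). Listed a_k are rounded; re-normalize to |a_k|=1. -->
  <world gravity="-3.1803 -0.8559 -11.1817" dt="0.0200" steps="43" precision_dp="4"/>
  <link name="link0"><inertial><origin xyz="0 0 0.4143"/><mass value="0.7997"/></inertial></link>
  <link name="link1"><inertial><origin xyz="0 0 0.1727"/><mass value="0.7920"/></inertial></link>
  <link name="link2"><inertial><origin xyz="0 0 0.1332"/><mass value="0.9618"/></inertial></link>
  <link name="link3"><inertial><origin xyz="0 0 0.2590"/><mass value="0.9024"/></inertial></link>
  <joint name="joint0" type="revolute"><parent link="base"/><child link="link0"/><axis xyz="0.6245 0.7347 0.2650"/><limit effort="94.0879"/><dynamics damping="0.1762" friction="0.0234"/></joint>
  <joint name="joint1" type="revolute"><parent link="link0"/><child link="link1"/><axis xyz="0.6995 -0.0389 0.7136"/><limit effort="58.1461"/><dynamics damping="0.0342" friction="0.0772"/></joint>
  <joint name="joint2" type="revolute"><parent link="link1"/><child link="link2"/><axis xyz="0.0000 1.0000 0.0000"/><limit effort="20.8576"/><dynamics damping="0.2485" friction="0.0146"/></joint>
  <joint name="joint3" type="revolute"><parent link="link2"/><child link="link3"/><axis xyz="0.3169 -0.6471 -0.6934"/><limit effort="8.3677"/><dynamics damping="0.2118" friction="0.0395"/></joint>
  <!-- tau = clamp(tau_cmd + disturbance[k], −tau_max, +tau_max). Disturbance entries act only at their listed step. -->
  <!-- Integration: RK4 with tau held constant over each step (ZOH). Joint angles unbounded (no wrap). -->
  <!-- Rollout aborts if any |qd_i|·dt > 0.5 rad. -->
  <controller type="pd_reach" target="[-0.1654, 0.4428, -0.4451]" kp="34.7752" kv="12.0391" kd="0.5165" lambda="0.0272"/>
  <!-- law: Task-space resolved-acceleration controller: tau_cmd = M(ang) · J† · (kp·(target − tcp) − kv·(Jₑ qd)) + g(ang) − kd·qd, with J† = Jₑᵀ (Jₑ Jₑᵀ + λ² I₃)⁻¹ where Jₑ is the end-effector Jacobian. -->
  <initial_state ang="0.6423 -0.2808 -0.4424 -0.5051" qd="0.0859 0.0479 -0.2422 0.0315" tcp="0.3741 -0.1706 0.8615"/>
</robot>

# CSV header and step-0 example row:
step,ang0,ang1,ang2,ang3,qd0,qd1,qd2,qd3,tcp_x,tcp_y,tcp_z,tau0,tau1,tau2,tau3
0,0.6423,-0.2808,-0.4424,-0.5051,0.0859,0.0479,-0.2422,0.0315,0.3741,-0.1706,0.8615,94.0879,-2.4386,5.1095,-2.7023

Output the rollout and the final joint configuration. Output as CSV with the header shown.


step,ang0,ang1,ang2,ang3,qd0,qd1,qd2,qd3,tcp_x,tcp_y,tcp_z,tau0,tau1,tau2,tau3
1,0.6804,-0.3181,-0.5277,-0.5200,3.6240,-3.6929,-7.7861,-0.8332,0.3714,-0.1687,0.8540,68.2239,-2.8653,6.0473,-1.5520
2,0.7728,-0.4174,-0.7016,-0.4897,5.5362,-6.0057,-9.3198,3.6506,0.3676,-0.1644,0.8306,22.1847,-6.0534,2.6023,-3.0183
3,0.8878,-0.5327,-0.8917,-0.4433,5.9764,-5.6007,-9.6163,1.1506,0.3666,-0.1582,0.7909,-8.5752,-6.6437,-0.1363,-0.5657
4,1.0057,-0.6473,-1.0636,-0.3968,5.8317,-5.8208,-7.7564,3.0438,0.3682,-0.1499,0.7412,-21.5047,-6.4976,-1.5526,-1.1993
5,1.1190,-0.7575,-1.2151,-0.3650,5.5292,-5.3048,-7.3779,0.3992,0.3706,-0.1392,0.6870,-27.7818,-5.1844,-1.3815,0.4288
6,1.2261,-0.8680,-1.3439,-0.3339,5.1943,-5.7029,-5.6877,2.2910,0.3719,-0.1265,0.6318,-28.6316,-4.2172,-1.0786,-0.7801
7,1.3266,-0.9775,-1.4582,-0.3183,4.8656,-5.3556,-5.6360,-0.2898,0.3711,-0.1116,0.5774,-28.6026,-2.6818,-0.0745,0.5064
8,1.4209,-1.0906,-1.5543,-0.3002,4.5613,-5.8984,-4.1652,1.6540,0.3677,-0.0955,0.5248,-26.5142,-1.6823,0.4653,-0.8551
9,1.5094,-1.2047,-1.6403,-0.2969,4.2918,-5.6182,-4.2731,-0.8127,0.3617,-0.0778,0.4745,-25.0210,-0.2912,1.4205,0.3579
10,1.5928,-1.3233,-1.7108,-0.2905,4.0440,-6.1786,-2.9475,1.0180,0.3531,-0.0595,0.4269,-22.3020,0.5604,1.7442,-0.8898
11,1.6718,-1.4427,-1.7726,-0.2980,3.8596,-5.8621,-3.0797,-1.2793,0.3424,-0.0404,0.3819,-20.7357,1.7022,2.3866,0.3191
12,1.7473,-1.5652,-1.8207,-0.3032,3.6797,-6.3148,-1.8707,0.3715,0.3297,-0.0213,0.3398,-17.9881,2.3176,2.3978,-0.7225
13,1.8202,-1.6865,-1.8600,-0.3192,3.6068,-5.8866,-1.9399,-1.5905,0.3155,-0.0019,0.3003,-16.7328,3.1414,2.6925,0.4010
14,1.8914,-1.8072,-1.8873,-0.3343,3.5148,-6.1210,-0.8992,-0.2108,0.3000,0.0172,0.2634,-14.0782,3.4638,2.4700,-0.3865
15,1.9625,-1.9231,-1.9066,-0.3576,3.5815,-5.5231,-0.9508,-1.8734,0.2836,0.0362,0.2288,-13.0602,3.9356,2.5258,0.6428
16,2.0342,-2.0345,-1.9161,-0.3805,3.5952,-5.5632,-0.0879,-0.6394,0.2664,0.0547,0.1968,-10.0828,3.8854,2.2070,0.0000
17,2.1086,-2.1379,-1.9197,-0.4101,3.8350,-4.8250,-0.2143,-2.1267,0.2485,0.0728,0.1669,-8.6994,3.9569,2.1999,0.9602
18,2.1869,-2.2347,-1.9161,-0.4380,3.9953,-4.7957,0.4818,-0.8992,0.2300,0.0903,0.1395,-4.0493,3.3254,1.9568,0.3375
19,2.2723,-2.3221,-1.9097,-0.4723,4.5270,-3.9899,0.2083,-2.3610,0.2108,0.1072,0.1144,-0.4689,2.6993,2.0974,1.2723
20,2.3680,-2.4029,-1.8987,-0.5031,5.0479,-4.0078,0.7776,-1.0235,0.1909,0.1232,0.0922,9.9032,0.6942,2.1669,0.5706
21,2.4824,-2.4733,-1.8890,-0.5433,6.3700,-3.0735,0.2204,-2.8482,0.1700,0.1384,0.0729,18.9051,-1.1327,2.7103,1.6746
22,2.6253,-2.5361,-1.8794,-0.5827,7.9388,-3.0779,0.5570,-1.5734,0.1479,0.1521,0.0581,13.8729,1.0310,2.2004,0.9767
23,2.7991,-2.5837,-1.8800,-0.6445,9.3811,-1.8108,-0.4913,-4.2000,0.1245,0.1637,0.0488,-44.9181,14.5184,-0.0056,2.4072
24,2.9567,-2.6277,-1.8801,-0.6934,6.3739,-2.5644,0.4480,-0.8452,0.1012,0.1717,0.0462,-77.2772,21.8748,-1.9886,0.3851
25,3.0381,-2.6679,-1.8788,-0.7360,1.6914,-1.7140,-0.0374,-2.5870,0.0799,0.1779,0.0452,-63.4546,18.2079,-1.1622,1.3564
26,3.0296,-2.7101,-1.8685,-0.7556,-2.4961,-2.3859,0.9711,0.2842,0.0618,0.1840,0.0414,-46.0340,14.2472,-0.7446,-0.2976
27,2.9554,-2.7447,-1.8580,-0.7835,-4.9702,-1.2885,0.3037,-2.4816,0.0472,0.1915,0.0313,-21.7049,8.6445,0.9227,1.4077
28,2.8411,-2.7812,-1.8390,-0.7982,-6.3987,-2.2048,1.4508,0.5303,0.0362,0.1999,0.0154,-8.9752,6.4122,1.0224,-0.0713
29,2.7140,-2.8134,-1.8185,-0.8245,-6.3699,-1.2506,0.8287,-2.5222,0.0287,0.2086,-0.0063,5.2618,3.8777,1.8444,2.1186
30,2.5895,-2.8513,-1.7877,-0.8361,-6.0160,-2.3507,2.0856,0.8301,0.0245,0.2169,-0.0313,8.9343,4.0974,0.9858,0.6505
31,2.4827,-2.8853,-1.7561,-0.8605,-4.7289,-1.2877,1.3001,-2.6059,0.0229,0.2242,-0.0588,14.0822,3.7104,1.0990,3.0897
32,2.3968,-2.9236,-1.7168,-0.8703,-3.7958,-2.3280,2.4190,0.9699,0.0229,0.2307,-0.0862,11.5879,4.9512,-0.1556,1.3447
33,2.3362,-2.9563,-1.6805,-0.8940,-2.3388,-1.1693,1.4344,-2.6528,0.0236,0.2363,-0.1129,11.8483,5.3003,-0.1192,3.6554
34,2.2962,-2.9916,-1.6402,-0.9031,-1.5999,-2.1520,2.3855,1.0671,0.0237,0.2415,-0.1372,7.3863,6.4382,-1.2089,1.5815
35,2.2763,-3.0212,-1.6049,-0.9248,-0.4783,-1.0221,1.3557,-2.5467,0.0228,0.2464,-0.1595,6.5026,6.7954,-0.9905,3.6992
36,2.2698,-3.0528,-1.5677,-0.9329,-0.1150,-1.9492,2.1887,1.1039,0.0203,0.2517,-0.1793,2.4369,7.5260,-1.8106,1.5358
37,2.2755,-3.0797,-1.5350,-0.9510,0.6171,-0.9398,1.2650,-2.2658,0.0164,0.2571,-0.1972,1.9085,7.7733,-1.4947,3.4515
38,2.2882,-3.1081,-1.5012,-0.9581,0.7042,-1.7487,1.9671,1.0078,0.0110,0.2629,-0.2131,-1.1001,8.1588,-2.1004,1.4753
39,2.3072,-3.1332,-1.4708,-0.9723,1.1413,-0.9095,1.2203,-1.8851,0.0047,0.2688,-0.2275,-1.0863,8.3299,-1.7955,3.1155
40,2.3292,-3.1589,-1.4399,-0.9790,1.0878,-1.5437,1.7583,0.7797,-0.0025,0.2750,-0.2405,-3.0953,8.4871,-2.2289,1.4970
41,2.3537,-3.1822,-1.4113,-0.9899,1.3226,-0.9024,1.2076,-1.4551,-0.0103,0.2812,-0.2524,-2.7396,8.6074,-1.9886,2.7692
42,2.3788,-3.2056,-1.3827,-0.9959,1.2149,-1.3541,1.5787,0.5466,-0.0183,0.2875,-0.2631,-3.9690,8.6334,-2.2800,1.5482
43,2.4045,-3.2271,-1.3558,-1.0045,1.3248,-0.8798,1.1853,-1.0915,-0.0265,0.2937,-0.2731,,,,
# final ang (rad): 2.4045 -3.2271 -1.3558 -1.0045


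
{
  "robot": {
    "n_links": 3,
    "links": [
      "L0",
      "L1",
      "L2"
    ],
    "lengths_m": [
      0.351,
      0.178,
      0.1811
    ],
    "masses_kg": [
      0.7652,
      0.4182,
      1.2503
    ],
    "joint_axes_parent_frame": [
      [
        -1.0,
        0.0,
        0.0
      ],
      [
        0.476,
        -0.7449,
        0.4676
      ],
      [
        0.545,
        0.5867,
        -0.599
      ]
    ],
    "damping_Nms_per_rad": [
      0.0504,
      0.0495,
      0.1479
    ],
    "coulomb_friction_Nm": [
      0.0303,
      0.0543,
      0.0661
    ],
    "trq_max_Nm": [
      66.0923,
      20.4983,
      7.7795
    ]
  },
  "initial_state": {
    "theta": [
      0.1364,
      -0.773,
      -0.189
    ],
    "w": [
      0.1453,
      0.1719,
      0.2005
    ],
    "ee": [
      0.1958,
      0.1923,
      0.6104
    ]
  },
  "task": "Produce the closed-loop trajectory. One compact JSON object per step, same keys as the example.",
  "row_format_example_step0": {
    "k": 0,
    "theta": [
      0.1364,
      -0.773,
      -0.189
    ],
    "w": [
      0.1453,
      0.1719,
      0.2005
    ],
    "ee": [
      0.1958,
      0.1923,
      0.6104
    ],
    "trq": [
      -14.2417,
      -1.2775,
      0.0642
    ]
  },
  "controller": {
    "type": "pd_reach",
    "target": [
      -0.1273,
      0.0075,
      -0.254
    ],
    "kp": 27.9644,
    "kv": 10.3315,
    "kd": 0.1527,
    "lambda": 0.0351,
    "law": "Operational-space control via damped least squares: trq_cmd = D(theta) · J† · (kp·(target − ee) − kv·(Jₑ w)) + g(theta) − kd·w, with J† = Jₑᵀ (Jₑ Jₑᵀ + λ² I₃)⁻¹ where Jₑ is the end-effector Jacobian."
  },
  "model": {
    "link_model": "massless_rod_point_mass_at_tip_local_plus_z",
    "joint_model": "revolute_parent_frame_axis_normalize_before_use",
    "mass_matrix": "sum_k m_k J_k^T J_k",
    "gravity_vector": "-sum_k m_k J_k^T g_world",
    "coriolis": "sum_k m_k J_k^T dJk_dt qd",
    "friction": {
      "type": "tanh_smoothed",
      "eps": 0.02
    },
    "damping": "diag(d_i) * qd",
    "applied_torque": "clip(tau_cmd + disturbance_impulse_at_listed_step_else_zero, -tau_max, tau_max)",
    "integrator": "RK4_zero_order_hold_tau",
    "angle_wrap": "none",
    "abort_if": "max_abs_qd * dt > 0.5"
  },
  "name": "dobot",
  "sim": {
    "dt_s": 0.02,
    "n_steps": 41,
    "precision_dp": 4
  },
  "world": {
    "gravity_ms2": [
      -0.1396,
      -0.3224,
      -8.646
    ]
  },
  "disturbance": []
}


{"k":1,"theta":[0.1263,-0.7894,-0.2452],"w":[-1.0766,-1.7273,-5.3407],"ee":[0.1952,0.1929,0.608],"trq":[-12.441,-0.3657,0.7079]}
{"k":2,"theta":[0.0999,-0.833,-0.3648],"w":[-1.5464,-2.6169,-6.504],"ee":[0.1952,0.1905,0.6021],"trq":[-9.0133,0.1706,0.3845]}
{"k":3,"theta":[0.0669,-0.8908,-0.4959],"w":[-1.7468,-3.1582,-6.5799],"ee":[0.1964,0.1846,0.594],"trq":[-5.7032,0.5785,-0.0398]}
{"k":4,"theta":[0.0314,-0.9577,-0.6251],"w":[-1.8083,-3.5243,-6.3348],"ee":[0.1986,0.176,0.5843],"trq":[-3.1097,0.9161,-0.3837]}
{"k":5,"theta":[-0.0046,-1.0308,-0.7484],"w":[-1.7898,-3.796,-6.0129],"ee":[0.2016,0.1656,0.5731],"trq":[-1.2366,1.2061,-0.6249]}
{"k":6,"theta":[-0.0396,-1.1088,-0.8652],"w":[-1.7212,-4.0131,-5.6835],"ee":[0.2051,0.1544,0.5606],"trq":[0.0696,1.4609,-0.7838]}
{"k":7,"theta":[-0.073,-1.1909,-0.9755],"w":[-1.6193,-4.1947,-5.3574],"ee":[0.2091,0.1428,0.5468],"trq":[0.9622,1.6883,-0.8868]}
{"k":8,"theta":[-0.1041,-1.2762,-1.0793],"w":[-1.4949,-4.3495,-5.028],"ee":[0.2134,0.1313,0.5319],"trq":[1.5605,1.8938,-0.9563]}
{"k":9,"theta":[-0.1326,-1.3645,-1.1763],"w":[-1.3552,-4.4808,-4.6855],"ee":[0.2179,0.1202,0.516],"trq":[1.9513,2.0807,-1.0089]}
{"k":10,"theta":[-0.1582,-1.4552,-1.2664],"w":[-1.2056,-4.5888,-4.3217],"ee":[0.2226,0.1096,0.4991],"trq":[2.1961,2.2509,-1.056]}
{"k":11,"theta":[-0.1807,-1.5478,-1.3489],"w":[-1.05,-4.6732,-3.9313],"ee":[0.2274,0.0998,0.4812],"trq":[2.3388,2.4057,-1.105]}
{"k":12,"theta":[-0.2001,-1.6418,-1.4234],"w":[-0.8909,-4.7333,-3.5136],"ee":[0.2322,0.0906,0.4624],"trq":[2.4109,2.5458,-1.16]}
{"k":13,"theta":[-0.2163,-1.7369,-1.4893],"w":[-0.7296,-4.7698,-3.0727],"ee":[0.237,0.0822,0.4428],"trq":[2.4358,2.6715,-1.2223]}
{"k":14,"theta":[-0.2293,-1.8324,-1.5463],"w":[-0.5655,-4.7845,-2.6164],"ee":[0.2416,0.0745,0.4222],"trq":[2.4321,2.7833,-1.2916]}
{"k":15,"theta":[-0.2389,-1.9281,-1.5941],"w":[-0.3966,-4.7805,-2.1551],"ee":[0.2458,0.0675,0.4007],"trq":[2.415,2.8811,-1.3665]}
{"k":16,"theta":[-0.2451,-2.0236,-1.6328],"w":[-0.2192,-4.7611,-1.6986],"ee":[0.2495,0.061,0.3784],"trq":[2.3984,2.9647,-1.4446]}
{"k":17,"theta":[-0.2476,-2.1186,-1.6625],"w":[-0.0285,-4.7288,-1.2546],"ee":[0.2524,0.0551,0.3553],"trq":[2.3949,3.0337,-1.5234]}
{"k":18,"theta":[-0.2461,-2.2128,-1.6835],"w":[0.1774,-4.6824,-0.8227],"ee":[0.2543,0.0495,0.3314],"trq":[2.4276,3.0866,-1.6008]}
{"k":19,"theta":[-0.2403,-2.306,-1.6961],"w":[0.4086,-4.6256,-0.4111],"ee":[0.2549,0.0441,0.307],"trq":[2.4981,3.1228,-1.6726]}
{"k":20,"theta":[-0.2295,-2.3979,-1.7006],"w":[0.673,-4.5587,-0.0211],"ee":[0.2542,0.0388,0.2822],"trq":[2.6198,3.1411,-1.7351]}
{"k":21,"theta":[-0.213,-2.4892,-1.6993],"w":[0.9884,-4.5699,0.1407],"ee":[0.2518,0.0333,0.2573],"trq":[2.8225,3.1518,-1.7369]}
{"k":22,"theta":[-0.1897,-2.5801,-1.6938],"w":[1.3455,-4.5071,0.44],"ee":[0.2475,0.0274,0.2328],"trq":[3.141,3.1341,-1.7543]}
{"k":23,"theta":[-0.1586,-2.6693,-1.6815],"w":[1.7594,-4.3947,0.8077],"ee":[0.2414,0.0211,0.2091],"trq":[3.6078,3.0936,-1.7696]}
{"k":24,"theta":[-0.1186,-2.756,-1.6618],"w":[2.2485,-4.2585,1.1815],"ee":[0.2336,0.014,0.1867],"trq":[4.3077,3.0402,-1.7658]}
{"k":25,"theta":[-0.0677,-2.8398,-1.6346],"w":[2.8385,-4.1066,1.5524],"ee":[0.224,0.0063,0.1661],"trq":[5.4018,2.9882,-1.7391]}
{"k":26,"theta":[-0.0035,-2.9205,-1.5997],"w":[3.5772,-3.9457,1.9332],"ee":[0.2129,-0.0023,0.1483],"trq":[7.1755,2.9624,-1.6919]}
{"k":27,"theta":[0.0779,-2.9979,-1.5565],"w":[4.5545,-3.7824,2.3685],"ee":[0.2001,-0.0113,0.1339],"trq":[9.9424,2.9898,-1.6341]}
{"k":28,"theta":[0.1826,-3.072,-1.503],"w":[5.9023,-3.6223,2.9398],"ee":[0.1859,-0.0203,0.1243],"trq":[11.4688,2.8998,-1.5595]}
{"k":29,"theta":[0.3157,-3.143,-1.4386],"w":[7.3832,-3.4816,3.455],"ee":[0.1701,-0.0283,0.1209],"trq":[-3.5586,1.613,-1.2891]}
{"k":30,"theta":[0.4541,-3.2127,-1.3854],"w":[6.4593,-3.4853,1.8797],"ee":[0.1533,-0.0337,0.1243],"trq":[-17.5193,0.6297,-0.7629]}
{"k":31,"theta":[0.5542,-3.282,-1.3745],"w":[3.5909,-3.4341,-0.719],"ee":[0.1367,-0.0362,0.1305],"trq":[-16.8997,0.5921,-0.307]}
{"k":32,"theta":[0.6007,-3.347,-1.4025],"w":[1.0866,-3.085,-2.0871],"ee":[0.1221,-0.0379,0.1353],"trq":[-14.123,0.4548,-0.1031]}
{"k":33,"theta":[0.6028,-3.4046,-1.4512],"w":[-0.8563,-2.6839,-2.7778],"ee":[0.1103,-0.0408,0.1378],"trq":[-11.803,0.2082,-0.011]}
{"k":34,"theta":[0.5704,-3.4544,-1.5095],"w":[-2.38,-2.293,-3.0466],"ee":[0.1012,-0.0455,0.1383],"trq":[-9.7739,-0.018,-0.0095]}
{"k":35,"theta":[0.5107,-3.4967,-1.5707],"w":[-3.5879,-1.9382,-3.0478],"ee":[0.0945,-0.0523,0.1372],"trq":[-7.4393,-0.1357,-0.0868]}
{"k":36,"theta":[0.4301,-3.5322,-1.6293],"w":[-4.4756,-1.6138,-2.8094],"ee":[0.0898,-0.0611,0.1344],"trq":[-4.2884,-0.1095,-0.2399]}
{"k":37,"theta":[0.3358,-3.5612,-1.6803],"w":[-4.9613,-1.2987,-2.2963],"ee":[0.0864,-0.0717,0.1301],"trq":[-0.5506,0.0261,-0.4535]}
{"k":38,"theta":[0.2363,-3.584,-1.7184],"w":[-4.9949,-0.9939,-1.5455],"ee":[0.0838,-0.0832,0.1241],"trq":[2.6021,0.1812,-0.6808]}
{"k":39,"theta":[0.1397,-3.6013,-1.7411],"w":[-4.6826,-0.7464,-0.7645],"ee":[0.0815,-0.0949,0.1167],"trq":[4.2302,0.2896,-0.8613]}
{"k":40,"theta":[0.0506,-3.6146,-1.7504],"w":[-4.2408,-0.601,-0.1832],"ee":[0.079,-0.106,0.1083],"trq":[4.4401,0.3456,-0.9637]}
{"k":41,"theta":[-0.0303,-3.6262,-1.7511],"w":[-3.8575,-0.5846,0.0421],"ee":[0.0763,-0.1161,0.0994]}


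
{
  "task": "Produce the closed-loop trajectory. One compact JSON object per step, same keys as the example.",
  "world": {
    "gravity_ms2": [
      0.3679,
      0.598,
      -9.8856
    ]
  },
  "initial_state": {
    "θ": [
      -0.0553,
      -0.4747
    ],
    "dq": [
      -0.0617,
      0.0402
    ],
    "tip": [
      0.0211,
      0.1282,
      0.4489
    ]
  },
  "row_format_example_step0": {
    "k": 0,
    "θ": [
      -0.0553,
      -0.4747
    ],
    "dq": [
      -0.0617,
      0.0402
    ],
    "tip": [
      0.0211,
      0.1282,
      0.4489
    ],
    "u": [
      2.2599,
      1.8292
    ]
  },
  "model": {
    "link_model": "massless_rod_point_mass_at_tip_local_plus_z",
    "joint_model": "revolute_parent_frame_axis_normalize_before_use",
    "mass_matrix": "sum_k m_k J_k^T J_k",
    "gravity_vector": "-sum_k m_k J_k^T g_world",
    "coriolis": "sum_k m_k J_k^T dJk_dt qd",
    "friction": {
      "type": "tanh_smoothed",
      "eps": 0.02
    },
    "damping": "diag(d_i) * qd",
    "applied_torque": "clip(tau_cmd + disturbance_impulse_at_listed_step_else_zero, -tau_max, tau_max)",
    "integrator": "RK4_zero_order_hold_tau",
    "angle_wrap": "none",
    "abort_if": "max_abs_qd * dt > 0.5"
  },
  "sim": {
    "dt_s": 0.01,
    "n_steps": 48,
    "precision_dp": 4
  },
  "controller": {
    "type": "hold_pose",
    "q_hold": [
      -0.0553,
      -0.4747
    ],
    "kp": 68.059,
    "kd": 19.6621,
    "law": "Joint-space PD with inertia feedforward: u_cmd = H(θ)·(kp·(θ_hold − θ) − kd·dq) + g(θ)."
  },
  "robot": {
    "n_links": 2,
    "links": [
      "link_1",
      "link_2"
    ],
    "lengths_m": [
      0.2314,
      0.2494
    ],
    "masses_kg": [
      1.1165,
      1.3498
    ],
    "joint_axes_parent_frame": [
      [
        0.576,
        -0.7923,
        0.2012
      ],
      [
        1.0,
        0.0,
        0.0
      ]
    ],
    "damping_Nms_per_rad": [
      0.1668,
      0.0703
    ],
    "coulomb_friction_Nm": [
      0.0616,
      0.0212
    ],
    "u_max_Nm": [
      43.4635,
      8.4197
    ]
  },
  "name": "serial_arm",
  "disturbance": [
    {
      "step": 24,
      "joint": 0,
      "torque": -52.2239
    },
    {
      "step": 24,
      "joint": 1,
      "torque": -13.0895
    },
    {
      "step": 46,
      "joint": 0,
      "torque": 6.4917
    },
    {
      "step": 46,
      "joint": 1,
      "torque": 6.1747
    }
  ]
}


{"k":1,"\u03b8":[-0.0558,-0.4744],"dq":[-0.0461,0.026],"tip":[0.0213,0.1283,0.4489],"u":[2.1911,1.8268]}
{"k":2,"\u03b8":[-0.0562,-0.4742],"dq":[-0.0334,0.0152],"tip":[0.0215,0.1284,0.4489],"u":[2.1337,1.824]}
{"k":3,"\u03b8":[-0.0565,-0.4741],"dq":[-0.0235,0.0076],"tip":[0.0216,0.1284,0.4489],"u":[2.0865,1.8205]}
{"k":4,"\u03b8":[-0.0567,-0.474],"dq":[-0.016,0.0028],"tip":[0.0217,0.1285,0.4489],"u":[2.0485,1.8164]}
{"k":5,"\u03b8":[-0.0568,-0.474],"dq":[-0.0104,0.0],"tip":[0.0217,0.1285,0.4488],"u":[2.0187,1.8121]}
{"k":6,"\u03b8":[-0.0569,-0.474],"dq":[-0.0063,-0.0014],"tip":[0.0217,0.1285,0.4488],"u":[1.996,1.8081]}
{"k":7,"\u03b8":[-0.057,-0.474],"dq":[-0.0035,-0.0019],"tip":[0.0218,0.1285,0.4488],"u":[1.9787,1.8045]}
{"k":8,"\u03b8":[-0.057,-0.474],"dq":[-0.0014,-0.002],"tip":[0.0218,0.1285,0.4488],"u":[1.9656,1.8014]}
{"k":9,"\u03b8":[-0.057,-0.474],"dq":[0.0,-0.0018],"tip":[0.0218,0.1285,0.4488],"u":[1.9557,1.7989]}
{"k":10,"\u03b8":[-0.057,-0.4741],"dq":[0.001,-0.0015],"tip":[0.0218,0.1285,0.4488],"u":[1.9481,1.7967]}
{"k":11,"\u03b8":[-0.057,-0.4741],"dq":[0.0018,-0.0012],"tip":[0.0218,0.1285,0.4488],"u":[1.9422,1.795]}
{"k":12,"\u03b8":[-0.057,-0.4741],"dq":[0.0023,-0.0009],"tip":[0.0218,0.1285,0.4488],"u":[1.9377,1.7936]}
{"k":13,"\u03b8":[-0.0569,-0.4741],"dq":[0.0026,-0.0007],"tip":[0.0217,0.1285,0.4488],"u":[1.9341,1.7925]}
{"k":14,"\u03b8":[-0.0569,-0.4741],"dq":[0.0029,-0.0005],"tip":[0.0217,0.1285,0.4488],"u":[1.9312,1.7916]}
{"k":15,"\u03b8":[-0.0569,-0.4741],"dq":[0.003,-0.0004],"tip":[0.0217,0.1285,0.4488],"u":[1.929,1.7909]}
{"k":16,"\u03b8":[-0.0569,-0.4741],"dq":[0.0031,-0.0002],"tip":[0.0217,0.1285,0.4488],"u":[1.9271,1.7903]}
{"k":17,"\u03b8":[-0.0568,-0.4741],"dq":[0.0032,-0.0001],"tip":[0.0217,0.1285,0.4488],"u":[1.9256,1.7898]}
{"k":18,"\u03b8":[-0.0568,-0.4741],"dq":[0.0032,-0.0001],"tip":[0.0217,0.1285,0.4488],"u":[1.9243,1.7895]}
{"k":19,"\u03b8":[-0.0568,-0.4741],"dq":[0.0032,-0.0],"tip":[0.0217,0.1285,0.4488],"u":[1.9232,1.7892]}
{"k":20,"\u03b8":[-0.0567,-0.4741],"dq":[0.0032,-0.0],"tip":[0.0217,0.1285,0.4488],"u":[1.9223,1.7889]}
{"k":21,"\u03b8":[-0.0567,-0.4741],"dq":[0.0031,0.0],"tip":[0.0217,0.1285,0.4488],"u":[1.9215,1.7887]}
{"k":22,"\u03b8":[-0.0567,-0.4741],"dq":[0.0031,0.0],"tip":[0.0216,0.1285,0.4488],"u":[1.9208,1.7885]}
{"k":23,"\u03b8":[-0.0566,-0.4741],"dq":[0.003,0.0],"tip":[0.0216,0.1285,0.4489],"u":[1.9202,1.7884]}
{"k":24,"\u03b8":[-0.0566,-0.4741],"dq":[0.003,-0.0],"tip":[0.0216,0.1285,0.4489],"u":[-43.4635,-8.4197]}
{"k":25,"\u03b8":[-0.0632,-0.4732],"dq":[-1.3265,0.1814],"tip":[0.0241,0.1299,0.4484],"u":[11.0203,3.8394]}
{"k":26,"\u03b8":[-0.0751,-0.4716],"dq":[-1.0522,0.1373],"tip":[0.0287,0.1326,0.4474],"u":[9.5702,3.5129]}
{"k":27,"\u03b8":[-0.0845,-0.4704],"dq":[-0.8245,0.0999],"tip":[0.0323,0.1347,0.4466],"u":[8.3523,3.2404]}
{"k":28,"\u03b8":[-0.0918,-0.4696],"dq":[-0.6359,0.0689],"tip":[0.035,0.1363,0.4459],"u":[7.3293,3.0123]}
{"k":29,"\u03b8":[-0.0974,-0.469],"dq":[-0.4802,0.0436],"tip":[0.0372,0.1376,0.4454],"u":[6.4698,2.8209]}
{"k":30,"\u03b8":[-0.1015,-0.4687],"dq":[-0.352,0.0235],"tip":[0.0388,0.1386,0.445],"u":[5.7476,2.6598]}
{"k":31,"\u03b8":[-0.1045,-0.4685],"dq":[-0.2469,0.0085],"tip":[0.0399,0.1393,0.4447],"u":[5.1406,2.5232]}
{"k":32,"\u03b8":[-0.1066,-0.4685],"dq":[-0.1614,-0.0015],"tip":[0.0407,0.1398,0.4445],"u":[4.6303,2.4061]}
{"k":33,"\u03b8":[-0.1078,-0.4685],"dq":[-0.092,-0.0078],"tip":[0.0412,0.1401,0.4443],"u":[4.2012,2.3058]}
{"k":34,"\u03b8":[-0.1085,-0.4686],"dq":[-0.0359,-0.0116],"tip":[0.0414,0.1403,0.4442],"u":[3.8403,2.2203]}
{"k":35,"\u03b8":[-0.1086,-0.4688],"dq":[0.0081,-0.0127],"tip":[0.0414,0.1403,0.4442],"u":[3.5429,2.1479]}
{"k":36,"\u03b8":[-0.1084,-0.4689],"dq":[0.0403,-0.0103],"tip":[0.0414,0.1403,0.4442],"u":[3.3082,2.0869]}
{"k":37,"\u03b8":[-0.1078,-0.469],"dq":[0.0655,-0.0078],"tip":[0.0412,0.1402,0.4443],"u":[3.113,2.0359]}
{"k":38,"\u03b8":[-0.1071,-0.469],"dq":[0.0853,-0.006],"tip":[0.0409,0.14,0.4443],"u":[2.9487,1.9933]}
{"k":39,"\u03b8":[-0.1062,-0.4691],"dq":[0.1007,-0.0046],"tip":[0.0405,0.1398,0.4444],"u":[2.8101,1.9578]}
{"k":40,"\u03b8":[-0.1051,-0.4691],"dq":[0.1124,-0.0036],"tip":[0.0401,0.1395,0.4445],"u":[2.6932,1.928]}
{"k":41,"\u03b8":[-0.1039,-0.4692],"dq":[0.121,-0.0028],"tip":[0.0397,0.1393,0.4447],"u":[2.5945,1.9032]}
{"k":42,"\u03b8":[-0.1027,-0.4692],"dq":[0.1272,-0.0022],"tip":[0.0392,0.139,0.4448],"u":[2.5111,1.8824]}
{"k":43,"\u03b8":[-0.1014,-0.4692],"dq":[0.1313,-0.0017],"tip":[0.0387,0.1386,0.4449],"u":[2.4405,1.865]}
{"k":44,"\u03b8":[-0.1001,-0.4692],"dq":[0.1337,-0.0014],"tip":[0.0382,0.1383,0.4451],"u":[2.3807,1.8504]}
{"k":45,"\u03b8":[-0.0987,-0.4692],"dq":[0.1347,-0.0012],"tip":[0.0377,0.138,0.4452],"u":[2.33,1.8382]}
{"k":46,"\u03b8":[-0.0974,-0.4692],"dq":[0.1346,-0.001],"tip":[0.0372,0.1377,0.4454],"u":[8.7786,8.0027]}
{"k":47,"\u03b8":[-0.096,-0.4656],"dq":[0.1348,0.7285],"tip":[0.0367,0.1365,0.446],"u":[0.9465,0.5824]}
{"k":48,"\u03b8":[-0.0947,-0.4591],"dq":[0.1349,0.5736],"tip":[0.0362,0.1348,0.4469]}


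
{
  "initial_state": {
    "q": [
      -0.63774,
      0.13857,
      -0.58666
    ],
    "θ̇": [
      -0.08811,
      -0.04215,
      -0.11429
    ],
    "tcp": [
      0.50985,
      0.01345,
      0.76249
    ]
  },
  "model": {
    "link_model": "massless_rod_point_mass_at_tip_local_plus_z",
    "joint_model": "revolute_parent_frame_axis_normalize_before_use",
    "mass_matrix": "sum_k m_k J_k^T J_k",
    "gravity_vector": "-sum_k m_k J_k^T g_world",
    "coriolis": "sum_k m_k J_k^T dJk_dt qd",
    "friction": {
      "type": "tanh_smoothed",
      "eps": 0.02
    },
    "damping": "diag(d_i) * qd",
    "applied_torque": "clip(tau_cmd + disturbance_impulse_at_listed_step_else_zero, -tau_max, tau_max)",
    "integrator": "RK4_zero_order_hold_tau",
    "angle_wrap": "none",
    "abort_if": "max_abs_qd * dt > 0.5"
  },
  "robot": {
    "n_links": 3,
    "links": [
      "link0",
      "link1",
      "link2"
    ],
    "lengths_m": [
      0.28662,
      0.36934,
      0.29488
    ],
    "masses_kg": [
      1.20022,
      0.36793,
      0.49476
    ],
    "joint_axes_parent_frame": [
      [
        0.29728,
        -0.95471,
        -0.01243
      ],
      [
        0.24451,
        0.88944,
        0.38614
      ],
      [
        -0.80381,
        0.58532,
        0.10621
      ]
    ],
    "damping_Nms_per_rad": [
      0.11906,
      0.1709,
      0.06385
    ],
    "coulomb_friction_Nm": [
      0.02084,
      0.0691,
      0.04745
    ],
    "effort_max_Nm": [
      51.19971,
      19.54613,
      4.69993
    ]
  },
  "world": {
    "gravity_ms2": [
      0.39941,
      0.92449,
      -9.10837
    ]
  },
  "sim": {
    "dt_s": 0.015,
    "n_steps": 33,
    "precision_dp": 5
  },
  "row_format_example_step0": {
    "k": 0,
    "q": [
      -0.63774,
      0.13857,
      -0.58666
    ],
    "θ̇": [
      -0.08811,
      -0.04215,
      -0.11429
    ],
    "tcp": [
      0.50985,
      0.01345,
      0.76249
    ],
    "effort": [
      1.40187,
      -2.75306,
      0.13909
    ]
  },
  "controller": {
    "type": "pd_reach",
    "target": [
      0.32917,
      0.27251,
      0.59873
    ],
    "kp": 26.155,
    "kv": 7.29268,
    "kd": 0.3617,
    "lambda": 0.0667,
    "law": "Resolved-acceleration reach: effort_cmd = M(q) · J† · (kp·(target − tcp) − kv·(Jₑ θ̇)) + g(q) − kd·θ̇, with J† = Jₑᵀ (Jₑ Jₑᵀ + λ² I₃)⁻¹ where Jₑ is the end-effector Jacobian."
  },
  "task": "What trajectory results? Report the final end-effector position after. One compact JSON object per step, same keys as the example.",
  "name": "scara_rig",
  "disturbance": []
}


{"k":1,"q":[-0.64195,0.13442,-0.59146],"\u03b8\u0307":[-0.47081,-0.50757,-0.52074],"tcp":[0.50985,0.01422,0.76186],"effort":[1.94305,-2.5299,0.23659]}
{"k":2,"q":[-0.65119,0.12417,-0.60106],"\u03b8\u0307":[-0.75958,-0.85633,-0.75654],"tcp":[0.50947,0.01636,0.76083],"effort":[2.5189,-2.39078,0.2574]}
{"k":3,"q":[-0.66421,0.10938,-0.61335],"\u03b8\u0307":[-0.9749,-1.11377,-0.88126],"tcp":[0.50897,0.01973,0.75942],"effort":[3.10701,-2.31105,0.23258]}
{"k":4,"q":[-0.68002,0.09127,-0.62697],"\u03b8\u0307":[-1.13257,-1.30021,-0.93419],"tcp":[0.50851,0.0242,0.75763],"effort":[3.68689,-2.27151,0.18224]}
{"k":5,"q":[-0.69785,0.07079,-0.64104],"\u03b8\u0307":[-1.24489,-1.43175,-0.94141],"tcp":[0.50817,0.02959,0.75549],"effort":[4.24238,-2.2576,0.11935]}
{"k":6,"q":[-0.71709,0.04865,-0.65499],"\u03b8\u0307":[-1.32153,-1.52104,-0.92043],"tcp":[0.50796,0.03576,0.75301],"effort":[4.76231,-2.25874,0.05218]}
{"k":7,"q":[-0.73727,0.02541,-0.66851],"\u03b8\u0307":[-1.37017,-1.57799,-0.88301],"tcp":[0.50789,0.04254,0.75023],"effort":[5.24005,-2.2674,-0.01409]}
{"k":8,"q":[-0.75802,0.00151,-0.6814],"\u03b8\u0307":[-1.39685,-1.61029,-0.83705],"tcp":[0.50793,0.0498,0.74717],"effort":[5.67257,-2.27846,-0.07635]}
{"k":9,"q":[-0.77903,-0.02273,-0.69357],"\u03b8\u0307":[-1.40639,-1.62391,-0.78774],"tcp":[0.50805,0.05741,0.74388],"effort":[6.05943,-2.28854,-0.13287]}
{"k":10,"q":[-0.80009,-0.04707,-0.705],"\u03b8\u0307":[-1.40257,-1.62343,-0.73841],"tcp":[0.50821,0.06526,0.74038],"effort":[6.40192,-2.29551,-0.18285]}
{"k":11,"q":[-0.82101,-0.07133,-0.71571],"\u03b8\u0307":[-1.38839,-1.6124,-0.69109],"tcp":[0.50837,0.07326,0.73673],"effort":[6.7024,-2.29814,-0.22606]}
{"k":12,"q":[-0.84166,-0.09536,-0.72573],"\u03b8\u0307":[-1.36621,-1.59354,-0.64694],"tcp":[0.5085,0.08133,0.73295],"effort":[6.96379,-2.29581,-0.26265]}
{"k":13,"q":[-0.86193,-0.11906,-0.73512],"\u03b8\u0307":[-1.33792,-1.56894,-0.60651],"tcp":[0.50856,0.08939,0.72908],"effort":[7.18928,-2.28827,-0.29298]}
{"k":14,"q":[-0.88174,-0.14236,-0.74393],"\u03b8\u0307":[-1.305,-1.5402,-0.56997],"tcp":[0.50853,0.0974,0.72515],"effort":[7.38211,-2.2756,-0.31755]}
{"k":15,"q":[-0.90103,-0.16522,-0.75222],"\u03b8\u0307":[-1.26865,-1.50856,-0.53724],"tcp":[0.50837,0.10531,0.72119],"effort":[7.5454,-2.25802,-0.33691]}
{"k":16,"q":[-0.91976,-0.18758,-0.76005],"\u03b8\u0307":[-1.2298,-1.47495,-0.50811],"tcp":[0.50808,0.11308,0.71723],"effort":[7.68217,-2.23585,-0.35159]}
{"k":17,"q":[-0.93789,-0.20943,-0.76747],"\u03b8\u0307":[-1.18922,-1.4401,-0.48226],"tcp":[0.50763,0.12068,0.71328],"effort":[7.79519,-2.2095,-0.36214]}
{"k":18,"q":[-0.95541,-0.23075,-0.77452],"\u03b8\u0307":[-1.14753,-1.40454,-0.45936],"tcp":[0.50702,0.1281,0.70938],"effort":[7.88706,-2.17939,-0.36907]}
{"k":19,"q":[-0.9723,-0.25154,-0.78124],"\u03b8\u0307":[-1.10521,-1.3687,-0.43906],"tcp":[0.50623,0.1353,0.70553],"effort":[7.96013,-2.14595,-0.37284]}
{"k":20,"q":[-0.98855,-0.27179,-0.78769],"\u03b8\u0307":[-1.06265,-1.33287,-0.42104],"tcp":[0.50527,0.14229,0.70177],"effort":[8.01657,-2.10961,-0.37388]}
{"k":21,"q":[-1.00416,-0.29151,-0.79387],"\u03b8\u0307":[-1.02019,-1.29728,-0.40498],"tcp":[0.50413,0.14904,0.69809],"effort":[8.05834,-2.07078,-0.37256]}
{"k":22,"q":[-1.01914,-0.31069,-0.79983],"\u03b8\u0307":[-0.97808,-1.2621,-0.3906],"tcp":[0.50281,0.15556,0.69451],"effort":[8.08721,-2.02985,-0.36923]}
{"k":23,"q":[-1.0335,-0.32935,-0.80558],"\u03b8\u0307":[-0.93653,-1.22745,-0.37766],"tcp":[0.50132,0.16184,0.69104],"effort":[8.10478,-1.9872,-0.36419]}
{"k":24,"q":[-1.04723,-0.3475,-0.81115],"\u03b8\u0307":[-0.89571,-1.19339,-0.36593],"tcp":[0.49966,0.16789,0.68768],"effort":[8.11249,-1.94315,-0.35771]}
{"k":25,"q":[-1.06036,-0.36514,-0.81656],"\u03b8\u0307":[-0.85574,-1.15999,-0.35523],"tcp":[0.49783,0.17369,0.68445],"effort":[8.11164,-1.89804,-0.35003]}
{"k":26,"q":[-1.0729,-0.38229,-0.8218],"\u03b8\u0307":[-0.81674,-1.12727,-0.34538],"tcp":[0.49585,0.17926,0.68134],"effort":[8.10339,-1.85215,-0.34136]}
{"k":27,"q":[-1.08486,-0.39895,-0.82691],"\u03b8\u0307":[-0.77878,-1.09524,-0.33626],"tcp":[0.49372,0.1846,0.67835],"effort":[8.0888,-1.80573,-0.33186]}
{"k":28,"q":[-1.09627,-0.41514,-0.83188],"\u03b8\u0307":[-0.74194,-1.06392,-0.32774],"tcp":[0.49146,0.18971,0.6755],"effort":[8.0688,-1.75904,-0.32171]}
{"k":29,"q":[-1.10712,-0.43086,-0.83673],"\u03b8\u0307":[-0.70625,-1.0333,-0.31972],"tcp":[0.48906,0.19459,0.67277],"effort":[8.04423,-1.71229,-0.31105]}
{"k":30,"q":[-1.11745,-0.44613,-0.84147],"\u03b8\u0307":[-0.67176,-1.00337,-0.31212],"tcp":[0.48655,0.19926,0.67017],"effort":[8.01583,-1.66567,-0.29999]}
{"k":31,"q":[-1.12728,-0.46095,-0.84609],"\u03b8\u0307":[-0.63849,-0.9741,-0.30488],"tcp":[0.48393,0.20372,0.66769],"effort":[7.98428,-1.61935,-0.28864]}
{"k":32,"q":[-1.13661,-0.47534,-0.85061],"\u03b8\u0307":[-0.60644,-0.9455,-0.29793],"tcp":[0.48121,0.20797,0.66534],"effort":[7.95017,-1.57349,-0.2771]}
{"k":33,"q":[-1.14547,-0.48931,-0.85502],"\u03b8\u0307":[-0.57563,-0.91754,-0.29124],"tcp":[0.4784,0.21202,0.6631]}
{"summary": "final tcp position (m): 0.47840 0.21202 0.66310"}
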